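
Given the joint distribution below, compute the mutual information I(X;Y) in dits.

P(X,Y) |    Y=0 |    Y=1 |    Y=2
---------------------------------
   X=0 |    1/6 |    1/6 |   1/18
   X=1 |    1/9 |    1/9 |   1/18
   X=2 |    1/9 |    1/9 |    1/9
0.0083 dits

Mutual information: I(X;Y) = H(X) + H(Y) - H(X,Y)

Marginals:
P(X) = (7/18, 5/18, 1/3), H(X) = 0.4731 dits
P(Y) = (7/18, 7/18, 2/9), H(Y) = 0.4642 dits

Joint entropy: H(X,Y) = 0.9290 dits

I(X;Y) = 0.4731 + 0.4642 - 0.9290 = 0.0083 dits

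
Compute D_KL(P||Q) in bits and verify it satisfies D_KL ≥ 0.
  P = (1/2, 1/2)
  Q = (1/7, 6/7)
0.5149 bits

KL divergence satisfies the Gibbs inequality: D_KL(P||Q) ≥ 0 for all distributions P, Q.

D_KL(P||Q) = Σ p(x) log(p(x)/q(x))
Term by term:
  x=0: 1/2 × log_2[(1/2)/(1/7)] = 0.9037
  x=1: 1/2 × log_2[(1/2)/(6/7)] = -0.3888
D_KL(P||Q) = 0.5149 bits

D_KL(P||Q) = 0.5149 ≥ 0 ✓

This non-negativity is a fundamental property: relative entropy cannot be negative because it measures how different Q is from P.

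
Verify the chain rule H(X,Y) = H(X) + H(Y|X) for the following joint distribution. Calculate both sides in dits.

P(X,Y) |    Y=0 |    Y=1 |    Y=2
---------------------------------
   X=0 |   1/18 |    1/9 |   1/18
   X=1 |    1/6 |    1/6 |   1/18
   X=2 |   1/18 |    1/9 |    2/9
H(X,Y) = 0.8955, H(X) = 0.4642, H(Y|X) = 0.4314 (all in dits)

Chain rule: H(X,Y) = H(X) + H(Y|X)

Left side — joint entropy directly:
H(X,Y) = -Σ p(x,y) log p(x,y) = 0.8955 dits

Right side — compute H(Y|X) from the conditional distributions:
P(X) = (2/9, 7/18, 7/18), so H(X) = 0.4642 dits
H(Y|X) = Σ_x P(X=x) · H(Y|X=x):
  P(Y|X=0) = (1/4, 1/2, 1/4), H(Y|X=0) = 0.4515, weight P(X=0) = 2/9
  P(Y|X=1) = (3/7, 3/7, 1/7), H(Y|X=1) = 0.4361, weight P(X=1) = 7/18
  P(Y|X=2) = (1/7, 2/7, 4/7), H(Y|X=2) = 0.4151, weight P(X=2) = 7/18
H(Y|X) = 0.4314 dits

H(X) + H(Y|X) = 0.4642 + 0.4314 = 0.8955 dits

Both sides equal 0.8955 dits. ✓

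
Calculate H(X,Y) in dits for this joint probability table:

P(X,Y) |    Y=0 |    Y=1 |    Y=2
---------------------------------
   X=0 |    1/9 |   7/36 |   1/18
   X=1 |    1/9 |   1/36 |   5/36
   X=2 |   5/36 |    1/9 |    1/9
0.9135 dits

Joint entropy is H(X,Y) = -Σ_{x,y} p(x,y) log p(x,y).

Summing over all non-zero entries:
H(X,Y) = -[1/9·log_10(1/9) + 7/36·log_10(7/36) + 1/18·log_10(1/18) + 1/9·log_10(1/9) + 1/36·log_10(1/36) + 5/36·log_10(5/36) + 5/36·log_10(5/36) + 1/9·log_10(1/9) + 1/9·log_10(1/9)]
H(X,Y) = 0.9135 dits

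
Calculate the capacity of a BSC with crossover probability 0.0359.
0.7768 bits

For a binary symmetric channel (BSC) with error probability p:
Capacity C = 1 - H(p) bits per symbol

where H(p) = -p log₂(p) - (1-p) log₂(1-p) is the binary entropy function.

H(0.0359) = 0.2232 bits
C = 1 - 0.2232 = 0.7768 bits per symbol

This means we can reliably transmit up to 0.7768 bits of information per channel use.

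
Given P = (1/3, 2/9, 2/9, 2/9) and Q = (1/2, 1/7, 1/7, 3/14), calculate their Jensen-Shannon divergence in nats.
0.0171 nats

Jensen-Shannon divergence is:
JSD(P||Q) = 0.5 × D_KL(P||M) + 0.5 × D_KL(Q||M)
where M = 0.5 × (P + Q) is the mixture distribution.

M = 0.5 × (1/3, 2/9, 2/9, 2/9) + 0.5 × (1/2, 1/7, 1/7, 3/14) = (5/12, 0.18254, 0.18254, 0.218254)

D_KL(P||M) = 0.0170 nats
D_KL(Q||M) = 0.0172 nats

JSD(P||Q) = 0.5 × 0.0170 + 0.5 × 0.0172 = 0.0171 nats

Unlike KL divergence, JSD is symmetric and bounded: 0 ≤ JSD ≤ log(2).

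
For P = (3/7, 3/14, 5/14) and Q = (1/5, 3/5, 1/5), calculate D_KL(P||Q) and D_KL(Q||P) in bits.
D_KL(P||Q) = 0.4517, D_KL(Q||P) = 0.5040

KL divergence is not symmetric: D_KL(P||Q) ≠ D_KL(Q||P) in general.

D_KL(P||Q) = 0.4517 bits
D_KL(Q||P) = 0.5040 bits

No, they are not equal!

This asymmetry is why KL divergence is not a true distance metric.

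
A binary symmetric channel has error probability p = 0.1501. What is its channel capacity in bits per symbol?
0.3899 bits

For a binary symmetric channel (BSC) with error probability p:
Capacity C = 1 - H(p) bits per symbol

where H(p) = -p log₂(p) - (1-p) log₂(1-p) is the binary entropy function.

H(0.1501) = 0.6101 bits
C = 1 - 0.6101 = 0.3899 bits per symbol

This means we can reliably transmit up to 0.3899 bits of information per channel use.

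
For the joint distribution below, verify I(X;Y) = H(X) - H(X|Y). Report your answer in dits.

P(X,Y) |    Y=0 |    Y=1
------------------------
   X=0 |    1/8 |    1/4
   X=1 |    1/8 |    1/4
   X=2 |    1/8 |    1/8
I(X;Y) = 0.0047 dits

Mutual information has multiple equivalent forms:
- I(X;Y) = H(X) - H(X|Y)
- I(X;Y) = H(Y) - H(Y|X)
- I(X;Y) = H(X) + H(Y) - H(X,Y)

Computing all quantities:
H(X) = 0.4700, H(Y) = 0.2873, H(X,Y) = 0.7526
H(X|Y) = 0.4653, H(Y|X) = 0.2826

Verification:
H(X) - H(X|Y) = 0.4700 - 0.4653 = 0.0047
H(Y) - H(Y|X) = 0.2873 - 0.2826 = 0.0047
H(X) + H(Y) - H(X,Y) = 0.4700 + 0.2873 - 0.7526 = 0.0047

All forms give I(X;Y) = 0.0047 dits. ✓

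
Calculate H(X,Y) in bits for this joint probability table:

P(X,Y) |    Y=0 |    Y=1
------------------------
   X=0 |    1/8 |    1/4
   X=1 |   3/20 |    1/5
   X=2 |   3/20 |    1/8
2.5355 bits

Joint entropy is H(X,Y) = -Σ_{x,y} p(x,y) log p(x,y).

Summing over all non-zero entries:
H(X,Y) = -[1/8·log_2(1/8) + 1/4·log_2(1/4) + 3/20·log_2(3/20) + 1/5·log_2(1/5) + 3/20·log_2(3/20) + 1/8·log_2(1/8)]
H(X,Y) = 2.5355 bits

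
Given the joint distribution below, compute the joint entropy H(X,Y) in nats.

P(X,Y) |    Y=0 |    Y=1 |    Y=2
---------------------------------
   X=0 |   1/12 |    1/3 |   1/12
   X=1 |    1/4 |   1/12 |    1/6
1.6326 nats

Joint entropy is H(X,Y) = -Σ_{x,y} p(x,y) log p(x,y).

Summing over all non-zero entries:
H(X,Y) = -[1/12·log_e(1/12) + 1/3·log_e(1/3) + 1/12·log_e(1/12) + 1/4·log_e(1/4) + 1/12·log_e(1/12) + 1/6·log_e(1/6)]
H(X,Y) = 1.6326 nats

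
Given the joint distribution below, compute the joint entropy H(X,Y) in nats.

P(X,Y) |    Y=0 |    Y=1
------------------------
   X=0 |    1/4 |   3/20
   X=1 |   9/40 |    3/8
1.3346 nats

Joint entropy is H(X,Y) = -Σ_{x,y} p(x,y) log p(x,y).

Summing over all non-zero entries:
H(X,Y) = -[1/4·log_e(1/4) + 3/20·log_e(3/20) + 9/40·log_e(9/40) + 3/8·log_e(3/8)]
H(X,Y) = 1.3346 nats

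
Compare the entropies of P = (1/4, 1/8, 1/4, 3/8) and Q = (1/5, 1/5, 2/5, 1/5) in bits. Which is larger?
Q

Computing entropies in bits:
H(P) = 1.9056
H(Q) = 1.9219

Distribution Q has higher entropy.

Intuition: The distribution closer to uniform (more spread out) has higher entropy.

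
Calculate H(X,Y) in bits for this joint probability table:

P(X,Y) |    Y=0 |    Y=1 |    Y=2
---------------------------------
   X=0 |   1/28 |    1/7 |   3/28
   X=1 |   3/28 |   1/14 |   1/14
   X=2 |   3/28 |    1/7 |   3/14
3.0297 bits

Joint entropy is H(X,Y) = -Σ_{x,y} p(x,y) log p(x,y).

Summing over all non-zero entries:
H(X,Y) = -[1/28·log_2(1/28) + 1/7·log_2(1/7) + 3/28·log_2(3/28) + 3/28·log_2(3/28) + 1/14·log_2(1/14) + 1/14·log_2(1/14) + 3/28·log_2(3/28) + 1/7·log_2(1/7) + 3/14·log_2(3/14)]
H(X,Y) = 3.0297 bits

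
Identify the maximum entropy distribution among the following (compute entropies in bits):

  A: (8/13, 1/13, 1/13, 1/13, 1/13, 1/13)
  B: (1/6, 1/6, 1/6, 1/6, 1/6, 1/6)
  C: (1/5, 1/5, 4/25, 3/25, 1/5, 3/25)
B

For a discrete distribution over n outcomes, entropy is maximized by the uniform distribution.

Computing entropies:
H(A) = 1.8543 bits
H(B) = 2.5850 bits
H(C) = 2.5503 bits

The uniform distribution (where all probabilities equal 1/6) achieves the maximum entropy of log_2(6) = 2.5850 bits.

Distribution B has the highest entropy.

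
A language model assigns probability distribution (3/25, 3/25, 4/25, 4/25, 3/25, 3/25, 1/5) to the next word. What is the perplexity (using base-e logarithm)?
6.8623

Perplexity is e^H (or exp(H) for natural log).

First, H = -Σ p log p = 1.9260 nats
Perplexity = e^1.9260 = 6.8623

Interpretation: The model's uncertainty is equivalent to choosing uniformly among 6.9 options.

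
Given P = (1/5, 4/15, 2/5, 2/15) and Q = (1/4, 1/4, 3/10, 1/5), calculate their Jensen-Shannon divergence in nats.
0.0085 nats

Jensen-Shannon divergence is:
JSD(P||Q) = 0.5 × D_KL(P||M) + 0.5 × D_KL(Q||M)
where M = 0.5 × (P + Q) is the mixture distribution.

M = 0.5 × (1/5, 4/15, 2/5, 2/15) + 0.5 × (1/4, 1/4, 3/10, 1/5) = (9/40, 0.258333, 7/20, 1/6)

D_KL(P||M) = 0.0086 nats
D_KL(Q||M) = 0.0084 nats

JSD(P||Q) = 0.5 × 0.0086 + 0.5 × 0.0084 = 0.0085 nats

Unlike KL divergence, JSD is symmetric and bounded: 0 ≤ JSD ≤ log(2).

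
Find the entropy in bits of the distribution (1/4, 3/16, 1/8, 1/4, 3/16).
2.2806 bits

Shannon entropy is H(X) = -Σ p(x) log p(x).

For P = (1/4, 3/16, 1/8, 1/4, 3/16):
H = -1/4 × log_2(1/4) -3/16 × log_2(3/16) -1/8 × log_2(1/8) -1/4 × log_2(1/4) -3/16 × log_2(3/16)
H = 2.2806 bits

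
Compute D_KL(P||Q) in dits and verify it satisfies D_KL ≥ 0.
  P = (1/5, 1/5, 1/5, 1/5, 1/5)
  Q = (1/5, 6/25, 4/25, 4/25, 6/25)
0.0071 dits

KL divergence satisfies the Gibbs inequality: D_KL(P||Q) ≥ 0 for all distributions P, Q.

D_KL(P||Q) = Σ p(x) log(p(x)/q(x))
Term by term:
  x=0: 1/5 × log_10[(1/5)/(1/5)] = 0.0000
  x=1: 1/5 × log_10[(1/5)/(6/25)] = -0.0158
  x=2: 1/5 × log_10[(1/5)/(4/25)] = 0.0194
  x=3: 1/5 × log_10[(1/5)/(4/25)] = 0.0194
  x=4: 1/5 × log_10[(1/5)/(6/25)] = -0.0158
D_KL(P||Q) = 0.0071 dits

D_KL(P||Q) = 0.0071 ≥ 0 ✓

This non-negativity is a fundamental property: relative entropy cannot be negative because it measures how different Q is from P.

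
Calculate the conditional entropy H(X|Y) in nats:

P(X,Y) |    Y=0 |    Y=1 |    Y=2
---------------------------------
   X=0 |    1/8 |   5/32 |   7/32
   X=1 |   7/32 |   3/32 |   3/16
0.6711 nats

Using the chain rule: H(X|Y) = H(X,Y) - H(Y)

First, compute H(X,Y) = 1.7507 nats

Marginal P(Y) = (11/32, 1/4, 13/32)
H(Y) = 1.0796 nats

H(X|Y) = H(X,Y) - H(Y) = 1.7507 - 1.0796 = 0.6711 nats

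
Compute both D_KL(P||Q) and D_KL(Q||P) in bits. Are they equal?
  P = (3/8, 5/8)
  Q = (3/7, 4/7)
D_KL(P||Q) = 0.0086, D_KL(Q||P) = 0.0087

KL divergence is not symmetric: D_KL(P||Q) ≠ D_KL(Q||P) in general.

D_KL(P||Q) = 0.0086 bits
D_KL(Q||P) = 0.0087 bits

No, they are not equal!

This asymmetry is why KL divergence is not a true distance metric.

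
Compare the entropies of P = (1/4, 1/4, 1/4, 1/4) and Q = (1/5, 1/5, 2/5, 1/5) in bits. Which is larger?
P

Computing entropies in bits:
H(P) = 2.0000
H(Q) = 1.9219

Distribution P has higher entropy.

Intuition: The distribution closer to uniform (more spread out) has higher entropy.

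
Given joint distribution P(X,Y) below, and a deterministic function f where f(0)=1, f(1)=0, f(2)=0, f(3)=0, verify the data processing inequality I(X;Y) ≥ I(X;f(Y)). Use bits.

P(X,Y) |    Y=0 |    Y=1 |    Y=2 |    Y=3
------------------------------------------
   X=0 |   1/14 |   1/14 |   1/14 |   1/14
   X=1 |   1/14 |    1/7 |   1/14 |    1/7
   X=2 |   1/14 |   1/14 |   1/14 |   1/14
I(X;Y) = 0.0202, I(X;f(Y)) = 0.0074, inequality holds: 0.0202 ≥ 0.0074

Data Processing Inequality: For any Markov chain X → Y → Z, we have I(X;Y) ≥ I(X;Z).

Here Z = f(Y) is a deterministic function of Y, forming X → Y → Z.

Original I(X;Y) = 0.0202 bits

After applying f:
P(X,Z) where Z=f(Y):
- P(X,Z=0) = P(X,Y=1) + P(X,Y=2) + P(X,Y=3)
- P(X,Z=1) = P(X,Y=0)

I(X;Z) = I(X;f(Y)) = 0.0074 bits

Verification: 0.0202 ≥ 0.0074 ✓

Information cannot be created by processing; the function f can only lose information about X.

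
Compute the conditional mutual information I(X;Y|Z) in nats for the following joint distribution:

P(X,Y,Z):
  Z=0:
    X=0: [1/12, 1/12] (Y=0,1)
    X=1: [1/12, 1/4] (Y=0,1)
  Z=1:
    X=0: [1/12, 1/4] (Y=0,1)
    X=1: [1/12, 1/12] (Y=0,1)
0.0306 nats

Conditional mutual information: I(X;Y|Z) = H(X|Z) + H(Y|Z) - H(X,Y|Z)

H(Z) = 0.6931
H(X,Z) = 1.3297 → H(X|Z) = 0.6365
H(Y,Z) = 1.3297 → H(Y|Z) = 0.6365
H(X,Y,Z) = 1.9356 → H(X,Y|Z) = 1.2425

I(X;Y|Z) = 0.6365 + 0.6365 - 1.2425 = 0.0306 nats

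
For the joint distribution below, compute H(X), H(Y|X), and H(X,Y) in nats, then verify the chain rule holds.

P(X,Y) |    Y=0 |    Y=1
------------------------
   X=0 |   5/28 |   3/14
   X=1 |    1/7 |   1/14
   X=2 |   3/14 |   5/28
H(X,Y) = 1.7420, H(X) = 1.0642, H(Y|X) = 0.6778 (all in nats)

Chain rule: H(X,Y) = H(X) + H(Y|X)

Left side — joint entropy directly:
H(X,Y) = -Σ p(x,y) log p(x,y) = 1.7420 nats

Right side — compute H(Y|X) from the conditional distributions:
P(X) = (11/28, 3/14, 11/28), so H(X) = 1.0642 nats
H(Y|X) = Σ_x P(X=x) · H(Y|X=x):
  P(Y|X=0) = (5/11, 6/11), H(Y|X=0) = 0.6890, weight P(X=0) = 11/28
  P(Y|X=1) = (2/3, 1/3), H(Y|X=1) = 0.6365, weight P(X=1) = 3/14
  P(Y|X=2) = (6/11, 5/11), H(Y|X=2) = 0.6890, weight P(X=2) = 11/28
H(Y|X) = 0.6778 nats

H(X) + H(Y|X) = 1.0642 + 0.6778 = 1.7420 nats

Both sides equal 1.7420 nats. ✓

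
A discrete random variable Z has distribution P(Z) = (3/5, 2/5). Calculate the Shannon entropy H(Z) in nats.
0.6730 nats

Shannon entropy is H(X) = -Σ p(x) log p(x).

For P = (3/5, 2/5):
H = -3/5 × log_e(3/5) -2/5 × log_e(2/5)
H = 0.6730 nats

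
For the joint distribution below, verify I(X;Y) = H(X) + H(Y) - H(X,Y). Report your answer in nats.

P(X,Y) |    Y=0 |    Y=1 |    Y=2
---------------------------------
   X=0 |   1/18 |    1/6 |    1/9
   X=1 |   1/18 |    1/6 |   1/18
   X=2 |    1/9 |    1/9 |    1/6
I(X;Y) = 0.0402 nats

Mutual information has multiple equivalent forms:
- I(X;Y) = H(X) - H(X|Y)
- I(X;Y) = H(Y) - H(Y|X)
- I(X;Y) = H(X) + H(Y) - H(X,Y)

Computing all quantities:
H(X) = 1.0893, H(Y) = 1.0609, H(X,Y) = 2.1100
H(X|Y) = 1.0492, H(Y|X) = 1.0207

Verification:
H(X) - H(X|Y) = 1.0893 - 1.0492 = 0.0402
H(Y) - H(Y|X) = 1.0609 - 1.0207 = 0.0402
H(X) + H(Y) - H(X,Y) = 1.0893 + 1.0609 - 2.1100 = 0.0402

All forms give I(X;Y) = 0.0402 nats. ✓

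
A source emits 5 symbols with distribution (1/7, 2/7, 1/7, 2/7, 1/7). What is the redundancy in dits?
0.0259 dits

Redundancy measures how far a source is from maximum entropy:
R = H_max - H(X)

Maximum entropy for 5 symbols: H_max = log_10(5) = 0.6990 dits
Actual entropy: H(X) = 0.6731 dits
Redundancy: R = 0.6990 - 0.6731 = 0.0259 dits

This redundancy represents potential for compression: the source could be compressed by 0.0259 dits per symbol.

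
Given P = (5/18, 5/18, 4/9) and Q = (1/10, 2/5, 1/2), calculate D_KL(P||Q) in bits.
0.1878 bits

KL divergence: D_KL(P||Q) = Σ p(x) log(p(x)/q(x))

Computing term by term:
  x=0: 5/18 × log_2[(5/18)/(1/10)] = 5/18 × 1.4739 = 0.4094
  x=1: 5/18 × log_2[(5/18)/(2/5)] = 5/18 × -0.5261 = -0.1461
  x=2: 4/9 × log_2[(4/9)/(1/2)] = 4/9 × -0.1699 = -0.0755

D_KL(P||Q) = 0.1878 bits

Note: KL divergence is always non-negative and equals 0 iff P = Q.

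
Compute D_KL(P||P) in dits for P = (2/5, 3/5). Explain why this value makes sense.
0.0000 dits

KL divergence satisfies the Gibbs inequality: D_KL(P||Q) ≥ 0 for all distributions P, Q.

D_KL(P||Q) = Σ p(x) log(p(x)/q(x))
Each term is p(x) × log_10(p(x)/p(x)) = p(x) × log_10(1) = 0, so the sum is 0.
D_KL(P||Q) = 0.0000 dits

When P = Q, the KL divergence is exactly 0, as there is no 'divergence' between identical distributions.

This non-negativity is a fundamental property: relative entropy cannot be negative because it measures how different Q is from P.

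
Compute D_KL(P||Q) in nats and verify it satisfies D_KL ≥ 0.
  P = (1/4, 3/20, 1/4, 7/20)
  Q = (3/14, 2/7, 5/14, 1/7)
0.1663 nats

KL divergence satisfies the Gibbs inequality: D_KL(P||Q) ≥ 0 for all distributions P, Q.

D_KL(P||Q) = Σ p(x) log(p(x)/q(x))
Term by term:
  x=0: 1/4 × log_e[(1/4)/(3/14)] = 0.0385
  x=1: 3/20 × log_e[(3/20)/(2/7)] = -0.0967
  x=2: 1/4 × log_e[(1/4)/(5/14)] = -0.0892
  x=3: 7/20 × log_e[(7/20)/(1/7)] = 0.3136
D_KL(P||Q) = 0.1663 nats

D_KL(P||Q) = 0.1663 ≥ 0 ✓

This non-negativity is a fundamental property: relative entropy cannot be negative because it measures how different Q is from P.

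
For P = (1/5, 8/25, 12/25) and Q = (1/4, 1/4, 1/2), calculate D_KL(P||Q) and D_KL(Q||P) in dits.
D_KL(P||Q) = 0.0064, D_KL(Q||P) = 0.0063

KL divergence is not symmetric: D_KL(P||Q) ≠ D_KL(Q||P) in general.

D_KL(P||Q) = 0.0064 dits
D_KL(Q||P) = 0.0063 dits

No, they are not equal!

This asymmetry is why KL divergence is not a true distance metric.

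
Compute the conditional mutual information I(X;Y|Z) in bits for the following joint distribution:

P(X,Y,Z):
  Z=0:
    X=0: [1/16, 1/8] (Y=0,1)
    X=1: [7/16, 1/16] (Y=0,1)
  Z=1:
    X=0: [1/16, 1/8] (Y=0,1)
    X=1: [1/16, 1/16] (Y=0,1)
0.1435 bits

Conditional mutual information: I(X;Y|Z) = H(X|Z) + H(Y|Z) - H(X,Y|Z)

H(Z) = 0.8960
H(X,Z) = 1.7806 → H(X|Z) = 0.8846
H(Y,Z) = 1.7806 → H(Y|Z) = 0.8846
H(X,Y,Z) = 2.5218 → H(X,Y|Z) = 1.6257

I(X;Y|Z) = 0.8846 + 0.8846 - 1.6257 = 0.1435 bits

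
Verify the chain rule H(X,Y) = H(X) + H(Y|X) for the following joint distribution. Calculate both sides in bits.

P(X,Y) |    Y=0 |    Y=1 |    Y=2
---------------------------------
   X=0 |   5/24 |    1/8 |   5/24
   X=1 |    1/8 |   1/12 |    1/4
H(X,Y) = 2.4917, H(X) = 0.9950, H(Y|X) = 1.4967 (all in bits)

Chain rule: H(X,Y) = H(X) + H(Y|X)

Left side — joint entropy directly:
H(X,Y) = -Σ p(x,y) log p(x,y) = 2.4917 bits

Right side — compute H(Y|X) from the conditional distributions:
P(X) = (13/24, 11/24), so H(X) = 0.9950 bits
H(Y|X) = Σ_x P(X=x) · H(Y|X=x):
  P(Y|X=0) = (5/13, 3/13, 5/13), H(Y|X=0) = 1.5486, weight P(X=0) = 13/24
  P(Y|X=1) = (3/11, 2/11, 6/11), H(Y|X=1) = 1.4354, weight P(X=1) = 11/24
H(Y|X) = 1.4967 bits

H(X) + H(Y|X) = 0.9950 + 1.4967 = 2.4917 bits

Both sides equal 2.4917 bits. ✓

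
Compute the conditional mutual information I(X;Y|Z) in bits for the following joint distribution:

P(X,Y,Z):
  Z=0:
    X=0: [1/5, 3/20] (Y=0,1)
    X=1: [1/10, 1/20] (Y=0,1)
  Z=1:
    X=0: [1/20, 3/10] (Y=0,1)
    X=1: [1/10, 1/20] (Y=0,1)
0.0987 bits

Conditional mutual information: I(X;Y|Z) = H(X|Z) + H(Y|Z) - H(X,Y|Z)

H(Z) = 1.0000
H(X,Z) = 1.8813 → H(X|Z) = 0.8813
H(Y,Z) = 1.9261 → H(Y|Z) = 0.9261
H(X,Y,Z) = 2.7087 → H(X,Y|Z) = 1.7087

I(X;Y|Z) = 0.8813 + 0.9261 - 1.7087 = 0.0987 bits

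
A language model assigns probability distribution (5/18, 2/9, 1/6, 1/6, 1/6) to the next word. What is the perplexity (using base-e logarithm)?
4.8839

Perplexity is e^H (or exp(H) for natural log).

First, H = -Σ p log p = 1.5859 nats
Perplexity = e^1.5859 = 4.8839

Interpretation: The model's uncertainty is equivalent to choosing uniformly among 4.9 options.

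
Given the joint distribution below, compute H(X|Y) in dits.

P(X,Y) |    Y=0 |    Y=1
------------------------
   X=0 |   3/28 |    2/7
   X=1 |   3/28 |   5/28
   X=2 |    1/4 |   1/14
0.4294 dits

Using the chain rule: H(X|Y) = H(X,Y) - H(Y)

First, compute H(X,Y) = 0.7293 dits

Marginal P(Y) = (13/28, 15/28)
H(Y) = 0.2999 dits

H(X|Y) = H(X,Y) - H(Y) = 0.7293 - 0.2999 = 0.4294 dits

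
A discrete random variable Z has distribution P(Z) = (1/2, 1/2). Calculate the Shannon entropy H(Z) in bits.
1.0000 bits

Shannon entropy is H(X) = -Σ p(x) log p(x).

For P = (1/2, 1/2):
H = -1/2 × log_2(1/2) -1/2 × log_2(1/2)
H = 1.0000 bits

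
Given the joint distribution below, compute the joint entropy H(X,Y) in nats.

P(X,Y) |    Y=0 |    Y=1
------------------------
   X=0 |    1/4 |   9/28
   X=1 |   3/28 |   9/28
1.3155 nats

Joint entropy is H(X,Y) = -Σ_{x,y} p(x,y) log p(x,y).

Summing over all non-zero entries:
H(X,Y) = -[1/4·log_e(1/4) + 9/28·log_e(9/28) + 3/28·log_e(3/28) + 9/28·log_e(9/28)]
H(X,Y) = 1.3155 nats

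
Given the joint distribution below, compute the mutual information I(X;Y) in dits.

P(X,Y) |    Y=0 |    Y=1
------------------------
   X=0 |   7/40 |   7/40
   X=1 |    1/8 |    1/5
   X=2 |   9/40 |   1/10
0.0140 dits

Mutual information: I(X;Y) = H(X) + H(Y) - H(X,Y)

Marginals:
P(X) = (7/20, 13/40, 13/40), H(X) = 0.4769 dits
P(Y) = (21/40, 19/40), H(Y) = 0.3005 dits

Joint entropy: H(X,Y) = 0.7634 dits

I(X;Y) = 0.4769 + 0.3005 - 0.7634 = 0.0140 dits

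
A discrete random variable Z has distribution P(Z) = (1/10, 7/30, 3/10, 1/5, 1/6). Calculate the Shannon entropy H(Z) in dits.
0.6738 dits

Shannon entropy is H(X) = -Σ p(x) log p(x).

For P = (1/10, 7/30, 3/10, 1/5, 1/6):
H = -1/10 × log_10(1/10) -7/30 × log_10(7/30) -3/10 × log_10(3/10) -1/5 × log_10(1/5) -1/6 × log_10(1/6)
H = 0.6738 dits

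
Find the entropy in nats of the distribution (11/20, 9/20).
0.6881 nats

Shannon entropy is H(X) = -Σ p(x) log p(x).

For P = (11/20, 9/20):
H = -11/20 × log_e(11/20) -9/20 × log_e(9/20)
H = 0.6881 nats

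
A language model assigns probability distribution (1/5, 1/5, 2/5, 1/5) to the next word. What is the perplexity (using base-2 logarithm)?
3.7893

Perplexity is 2^H (or exp(H) for natural log).

First, H = -Σ p log p = 1.9219 bits
Perplexity = 2^1.9219 = 3.7893

Interpretation: The model's uncertainty is equivalent to choosing uniformly among 3.8 options.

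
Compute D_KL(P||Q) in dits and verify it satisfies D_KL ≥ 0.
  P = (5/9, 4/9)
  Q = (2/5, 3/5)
0.0213 dits

KL divergence satisfies the Gibbs inequality: D_KL(P||Q) ≥ 0 for all distributions P, Q.

D_KL(P||Q) = Σ p(x) log(p(x)/q(x))
Term by term:
  x=0: 5/9 × log_10[(5/9)/(2/5)] = 0.0793
  x=1: 4/9 × log_10[(4/9)/(3/5)] = -0.0579
D_KL(P||Q) = 0.0213 dits

D_KL(P||Q) = 0.0213 ≥ 0 ✓

This non-negativity is a fundamental property: relative entropy cannot be negative because it measures how different Q is from P.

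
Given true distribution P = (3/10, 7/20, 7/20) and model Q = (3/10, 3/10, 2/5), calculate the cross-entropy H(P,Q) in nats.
1.1033 nats

Cross-entropy: H(P,Q) = -Σ p(x) log q(x)

Alternatively: H(P,Q) = H(P) + D_KL(P||Q)
H(P) = 1.0961 nats
D_KL(P||Q) = 0.0072 nats

H(P,Q) = 1.0961 + 0.0072 = 1.1033 nats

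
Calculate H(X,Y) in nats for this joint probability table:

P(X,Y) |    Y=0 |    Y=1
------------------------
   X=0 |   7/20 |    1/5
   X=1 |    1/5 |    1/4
1.3578 nats

Joint entropy is H(X,Y) = -Σ_{x,y} p(x,y) log p(x,y).

Summing over all non-zero entries:
H(X,Y) = -[7/20·log_e(7/20) + 1/5·log_e(1/5) + 1/5·log_e(1/5) + 1/4·log_e(1/4)]
H(X,Y) = 1.3578 nats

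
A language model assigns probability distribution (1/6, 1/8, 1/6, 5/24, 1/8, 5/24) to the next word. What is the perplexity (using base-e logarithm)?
5.8750

Perplexity is e^H (or exp(H) for natural log).

First, H = -Σ p log p = 1.7707 nats
Perplexity = e^1.7707 = 5.8750

Interpretation: The model's uncertainty is equivalent to choosing uniformly among 5.9 options.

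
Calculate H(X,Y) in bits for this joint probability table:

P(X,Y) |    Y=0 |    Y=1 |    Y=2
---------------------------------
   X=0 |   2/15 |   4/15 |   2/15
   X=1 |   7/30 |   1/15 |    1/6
2.4649 bits

Joint entropy is H(X,Y) = -Σ_{x,y} p(x,y) log p(x,y).

Summing over all non-zero entries:
H(X,Y) = -[2/15·log_2(2/15) + 4/15·log_2(4/15) + 2/15·log_2(2/15) + 7/30·log_2(7/30) + 1/15·log_2(1/15) + 1/6·log_2(1/6)]
H(X,Y) = 2.4649 bits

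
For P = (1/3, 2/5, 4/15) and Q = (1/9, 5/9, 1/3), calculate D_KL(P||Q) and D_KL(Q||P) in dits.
D_KL(P||Q) = 0.0761, D_KL(Q||P) = 0.0585

KL divergence is not symmetric: D_KL(P||Q) ≠ D_KL(Q||P) in general.

D_KL(P||Q) = 0.0761 dits
D_KL(Q||P) = 0.0585 dits

No, they are not equal!

This asymmetry is why KL divergence is not a true distance metric.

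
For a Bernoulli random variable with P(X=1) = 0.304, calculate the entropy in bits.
0.8861 bits

The binary entropy function is:
H(p) = -p log(p) - (1-p) log(1-p)

H(0.304) = -0.304 × log_2(0.304) - 0.696 × log_2(0.696)
H(0.304) = 0.8861 bits

Note: Binary entropy is maximized at p=0.5 (H=1 bit) and minimized at p=0 or p=1 (H=0).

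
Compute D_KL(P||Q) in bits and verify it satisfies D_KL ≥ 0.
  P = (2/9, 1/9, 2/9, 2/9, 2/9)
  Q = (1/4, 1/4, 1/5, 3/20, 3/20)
0.1180 bits

KL divergence satisfies the Gibbs inequality: D_KL(P||Q) ≥ 0 for all distributions P, Q.

D_KL(P||Q) = Σ p(x) log(p(x)/q(x))
Term by term:
  x=0: 2/9 × log_2[(2/9)/(1/4)] = -0.0378
  x=1: 1/9 × log_2[(1/9)/(1/4)] = -0.1300
  x=2: 2/9 × log_2[(2/9)/(1/5)] = 0.0338
  x=3: 2/9 × log_2[(2/9)/(3/20)] = 0.1260
  x=4: 2/9 × log_2[(2/9)/(3/20)] = 0.1260
D_KL(P||Q) = 0.1180 bits

D_KL(P||Q) = 0.1180 ≥ 0 ✓

This non-negativity is a fundamental property: relative entropy cannot be negative because it measures how different Q is from P.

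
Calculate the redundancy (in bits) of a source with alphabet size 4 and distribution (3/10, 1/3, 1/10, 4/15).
0.1099 bits

Redundancy measures how far a source is from maximum entropy:
R = H_max - H(X)

Maximum entropy for 4 symbols: H_max = log_2(4) = 2.0000 bits
Actual entropy: H(X) = 1.8901 bits
Redundancy: R = 2.0000 - 1.8901 = 0.1099 bits

This redundancy represents potential for compression: the source could be compressed by 0.1099 bits per symbol.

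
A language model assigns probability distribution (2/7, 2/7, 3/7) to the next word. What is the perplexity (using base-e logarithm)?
2.9417

Perplexity is e^H (or exp(H) for natural log).

First, H = -Σ p log p = 1.0790 nats
Perplexity = e^1.0790 = 2.9417

Interpretation: The model's uncertainty is equivalent to choosing uniformly among 2.9 options.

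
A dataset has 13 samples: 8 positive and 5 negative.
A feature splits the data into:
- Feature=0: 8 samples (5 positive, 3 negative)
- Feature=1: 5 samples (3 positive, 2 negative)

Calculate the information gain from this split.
0.0005 bits

Information Gain = H(Y) - H(Y|Feature)

Before split:
P(positive) = 8/13 = 0.6154
H(Y) = 0.9612 bits

After split:
Feature=0: H = 0.9544 bits (weight = 8/13)
Feature=1: H = 0.9710 bits (weight = 5/13)
H(Y|Feature) = (8/13)×0.9544 + (5/13)×0.9710 = 0.9608 bits

Information Gain = 0.9612 - 0.9608 = 0.0005 bits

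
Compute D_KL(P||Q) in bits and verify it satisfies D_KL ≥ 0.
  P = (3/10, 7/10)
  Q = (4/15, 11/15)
0.0040 bits

KL divergence satisfies the Gibbs inequality: D_KL(P||Q) ≥ 0 for all distributions P, Q.

D_KL(P||Q) = Σ p(x) log(p(x)/q(x))
Term by term:
  x=0: 3/10 × log_2[(3/10)/(4/15)] = 0.0510
  x=1: 7/10 × log_2[(7/10)/(11/15)] = -0.0470
D_KL(P||Q) = 0.0040 bits

D_KL(P||Q) = 0.0040 ≥ 0 ✓

This non-negativity is a fundamental property: relative entropy cannot be negative because it measures how different Q is from P.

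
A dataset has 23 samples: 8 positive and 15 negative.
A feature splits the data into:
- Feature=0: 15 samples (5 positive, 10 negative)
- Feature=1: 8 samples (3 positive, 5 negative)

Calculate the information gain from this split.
0.0012 bits

Information Gain = H(Y) - H(Y|Feature)

Before split:
P(positive) = 8/23 = 0.3478
H(Y) = 0.9321 bits

After split:
Feature=0: H = 0.9183 bits (weight = 15/23)
Feature=1: H = 0.9544 bits (weight = 8/23)
H(Y|Feature) = (15/23)×0.9183 + (8/23)×0.9544 = 0.9309 bits

Information Gain = 0.9321 - 0.9309 = 0.0012 bits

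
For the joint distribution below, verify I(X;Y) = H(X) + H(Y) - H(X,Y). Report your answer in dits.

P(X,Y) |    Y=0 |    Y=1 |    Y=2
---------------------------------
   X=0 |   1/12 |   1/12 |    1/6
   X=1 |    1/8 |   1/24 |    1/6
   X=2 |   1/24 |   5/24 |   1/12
I(X;Y) = 0.0461 dits

Mutual information has multiple equivalent forms:
- I(X;Y) = H(X) - H(X|Y)
- I(X;Y) = H(Y) - H(Y|X)
- I(X;Y) = H(X) + H(Y) - H(X,Y)

Computing all quantities:
H(X) = 0.4771, H(Y) = 0.4680, H(X,Y) = 0.8990
H(X|Y) = 0.4310, H(Y|X) = 0.4219

Verification:
H(X) - H(X|Y) = 0.4771 - 0.4310 = 0.0461
H(Y) - H(Y|X) = 0.4680 - 0.4219 = 0.0461
H(X) + H(Y) - H(X,Y) = 0.4771 + 0.4680 - 0.8990 = 0.0461

All forms give I(X;Y) = 0.0461 dits. ✓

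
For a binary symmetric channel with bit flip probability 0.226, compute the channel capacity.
0.2290 bits

For a binary symmetric channel (BSC) with error probability p:
Capacity C = 1 - H(p) bits per symbol

where H(p) = -p log₂(p) - (1-p) log₂(1-p) is the binary entropy function.

H(0.226) = 0.7710 bits
C = 1 - 0.7710 = 0.2290 bits per symbol

This means we can reliably transmit up to 0.2290 bits of information per channel use.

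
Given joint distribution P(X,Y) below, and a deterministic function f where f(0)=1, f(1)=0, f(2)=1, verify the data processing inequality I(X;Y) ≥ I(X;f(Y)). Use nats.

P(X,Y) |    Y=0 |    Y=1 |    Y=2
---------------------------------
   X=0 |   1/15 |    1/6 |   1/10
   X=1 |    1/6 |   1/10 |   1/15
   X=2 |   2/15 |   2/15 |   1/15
I(X;Y) = 0.0359, I(X;f(Y)) = 0.0140, inequality holds: 0.0359 ≥ 0.0140

Data Processing Inequality: For any Markov chain X → Y → Z, we have I(X;Y) ≥ I(X;Z).

Here Z = f(Y) is a deterministic function of Y, forming X → Y → Z.

Original I(X;Y) = 0.0359 nats

After applying f:
P(X,Z) where Z=f(Y):
- P(X,Z=0) = P(X,Y=1)
- P(X,Z=1) = P(X,Y=0) + P(X,Y=2)

I(X;Z) = I(X;f(Y)) = 0.0140 nats

Verification: 0.0359 ≥ 0.0140 ✓

Information cannot be created by processing; the function f can only lose information about X.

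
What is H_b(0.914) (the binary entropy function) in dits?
0.1273 dits

The binary entropy function is:
H(p) = -p log(p) - (1-p) log(1-p)

H(0.914) = -0.914 × log_10(0.914) - 0.086 × log_10(0.086)
H(0.914) = 0.1273 dits

Note: Binary entropy is maximized at p=0.5 (H=1 bit) and minimized at p=0 or p=1 (H=0).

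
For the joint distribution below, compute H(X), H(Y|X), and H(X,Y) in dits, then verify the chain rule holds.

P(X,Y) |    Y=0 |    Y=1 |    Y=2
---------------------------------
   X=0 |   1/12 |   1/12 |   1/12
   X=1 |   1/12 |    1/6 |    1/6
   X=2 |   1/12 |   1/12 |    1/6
H(X,Y) = 0.9287, H(X) = 0.4680, H(Y|X) = 0.4607 (all in dits)

Chain rule: H(X,Y) = H(X) + H(Y|X)

Left side — joint entropy directly:
H(X,Y) = -Σ p(x,y) log p(x,y) = 0.9287 dits

Right side — compute H(Y|X) from the conditional distributions:
P(X) = (1/4, 5/12, 1/3), so H(X) = 0.4680 dits
H(Y|X) = Σ_x P(X=x) · H(Y|X=x):
  P(Y|X=0) = (1/3, 1/3, 1/3), H(Y|X=0) = 0.4771, weight P(X=0) = 1/4
  P(Y|X=1) = (1/5, 2/5, 2/5), H(Y|X=1) = 0.4581, weight P(X=1) = 5/12
  P(Y|X=2) = (1/4, 1/4, 1/2), H(Y|X=2) = 0.4515, weight P(X=2) = 1/3
H(Y|X) = 0.4607 dits

H(X) + H(Y|X) = 0.4680 + 0.4607 = 0.9287 dits

Both sides equal 0.9287 dits. ✓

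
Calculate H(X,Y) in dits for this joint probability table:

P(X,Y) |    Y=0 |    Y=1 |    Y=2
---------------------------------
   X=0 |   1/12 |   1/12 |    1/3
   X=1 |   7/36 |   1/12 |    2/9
0.7123 dits

Joint entropy is H(X,Y) = -Σ_{x,y} p(x,y) log p(x,y).

Summing over all non-zero entries:
H(X,Y) = -[1/12·log_10(1/12) + 1/12·log_10(1/12) + 1/3·log_10(1/3) + 7/36·log_10(7/36) + 1/12·log_10(1/12) + 2/9·log_10(2/9)]
H(X,Y) = 0.7123 dits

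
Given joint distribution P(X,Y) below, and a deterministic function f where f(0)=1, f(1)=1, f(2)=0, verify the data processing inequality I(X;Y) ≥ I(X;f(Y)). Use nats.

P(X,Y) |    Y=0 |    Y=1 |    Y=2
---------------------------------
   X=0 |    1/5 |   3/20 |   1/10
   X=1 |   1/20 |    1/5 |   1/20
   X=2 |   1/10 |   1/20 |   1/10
I(X;Y) = 0.0791, I(X;f(Y)) = 0.0205, inequality holds: 0.0791 ≥ 0.0205

Data Processing Inequality: For any Markov chain X → Y → Z, we have I(X;Y) ≥ I(X;Z).

Here Z = f(Y) is a deterministic function of Y, forming X → Y → Z.

Original I(X;Y) = 0.0791 nats

After applying f:
P(X,Z) where Z=f(Y):
- P(X,Z=0) = P(X,Y=2)
- P(X,Z=1) = P(X,Y=0) + P(X,Y=1)

I(X;Z) = I(X;f(Y)) = 0.0205 nats

Verification: 0.0791 ≥ 0.0205 ✓

Information cannot be created by processing; the function f can only lose information about X.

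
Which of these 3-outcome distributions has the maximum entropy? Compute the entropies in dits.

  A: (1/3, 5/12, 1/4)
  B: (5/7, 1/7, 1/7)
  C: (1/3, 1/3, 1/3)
C

For a discrete distribution over n outcomes, entropy is maximized by the uniform distribution.

Computing entropies:
H(A) = 0.4680 dits
H(B) = 0.3458 dits
H(C) = 0.4771 dits

The uniform distribution (where all probabilities equal 1/3) achieves the maximum entropy of log_10(3) = 0.4771 dits.

Distribution C has the highest entropy.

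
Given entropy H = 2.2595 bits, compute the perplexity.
4.7883

Perplexity is 2^H (or exp(H) for natural log).

H = 2.2595 bits
Perplexity = 2^2.2595 = 4.7883

Interpretation: The model's uncertainty is equivalent to choosing uniformly among 4.8 options.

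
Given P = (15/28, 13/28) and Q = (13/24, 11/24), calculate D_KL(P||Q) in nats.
0.0001 nats

KL divergence: D_KL(P||Q) = Σ p(x) log(p(x)/q(x))

Computing term by term:
  x=0: 15/28 × log_e[(15/28)/(13/24)] = 15/28 × -0.0110 = -0.0059
  x=1: 13/28 × log_e[(13/28)/(11/24)] = 13/28 × 0.0129 = 0.0060

D_KL(P||Q) = 0.0001 nats

Note: KL divergence is always non-negative and equals 0 iff P = Q.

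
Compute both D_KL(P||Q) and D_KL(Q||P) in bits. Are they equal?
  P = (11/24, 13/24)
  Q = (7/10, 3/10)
D_KL(P||Q) = 0.1817, D_KL(Q||P) = 0.1719

KL divergence is not symmetric: D_KL(P||Q) ≠ D_KL(Q||P) in general.

D_KL(P||Q) = 0.1817 bits
D_KL(Q||P) = 0.1719 bits

No, they are not equal!

This asymmetry is why KL divergence is not a true distance metric.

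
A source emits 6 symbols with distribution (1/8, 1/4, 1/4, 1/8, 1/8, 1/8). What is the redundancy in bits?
0.0850 bits

Redundancy measures how far a source is from maximum entropy:
R = H_max - H(X)

Maximum entropy for 6 symbols: H_max = log_2(6) = 2.5850 bits
Actual entropy: H(X) = 2.5000 bits
Redundancy: R = 2.5850 - 2.5000 = 0.0850 bits

This redundancy represents potential for compression: the source could be compressed by 0.0850 bits per symbol.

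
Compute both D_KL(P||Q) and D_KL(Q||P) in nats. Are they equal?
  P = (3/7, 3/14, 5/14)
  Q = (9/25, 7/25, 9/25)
D_KL(P||Q) = 0.0146, D_KL(Q||P) = 0.0150

KL divergence is not symmetric: D_KL(P||Q) ≠ D_KL(Q||P) in general.

D_KL(P||Q) = 0.0146 nats
D_KL(Q||P) = 0.0150 nats

No, they are not equal!

This asymmetry is why KL divergence is not a true distance metric.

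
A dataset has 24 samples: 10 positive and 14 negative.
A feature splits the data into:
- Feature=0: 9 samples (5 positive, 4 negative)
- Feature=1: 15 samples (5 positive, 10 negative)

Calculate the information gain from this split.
0.0343 bits

Information Gain = H(Y) - H(Y|Feature)

Before split:
P(positive) = 10/24 = 0.4167
H(Y) = 0.9799 bits

After split:
Feature=0: H = 0.9911 bits (weight = 9/24)
Feature=1: H = 0.9183 bits (weight = 15/24)
H(Y|Feature) = (9/24)×0.9911 + (15/24)×0.9183 = 0.9456 bits

Information Gain = 0.9799 - 0.9456 = 0.0343 bits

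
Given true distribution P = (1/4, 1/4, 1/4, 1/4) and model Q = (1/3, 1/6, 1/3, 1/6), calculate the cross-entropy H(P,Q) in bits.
2.0850 bits

Cross-entropy: H(P,Q) = -Σ p(x) log q(x)

Alternatively: H(P,Q) = H(P) + D_KL(P||Q)
H(P) = 2.0000 bits
D_KL(P||Q) = 0.0850 bits

H(P,Q) = 2.0000 + 0.0850 = 2.0850 bits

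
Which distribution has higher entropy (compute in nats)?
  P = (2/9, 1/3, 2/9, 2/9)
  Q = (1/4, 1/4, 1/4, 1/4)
Q

Computing entropies in nats:
H(P) = 1.3689
H(Q) = 1.3863

Distribution Q has higher entropy.

Intuition: The distribution closer to uniform (more spread out) has higher entropy.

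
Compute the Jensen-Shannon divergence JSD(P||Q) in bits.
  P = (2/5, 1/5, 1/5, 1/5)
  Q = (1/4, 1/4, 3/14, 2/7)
0.0203 bits

Jensen-Shannon divergence is:
JSD(P||Q) = 0.5 × D_KL(P||M) + 0.5 × D_KL(Q||M)
where M = 0.5 × (P + Q) is the mixture distribution.

M = 0.5 × (2/5, 1/5, 1/5, 1/5) + 0.5 × (1/4, 1/4, 3/14, 2/7) = (13/40, 9/40, 0.207143, 0.242857)

D_KL(P||M) = 0.0197 bits
D_KL(Q||M) = 0.0208 bits

JSD(P||Q) = 0.5 × 0.0197 + 0.5 × 0.0208 = 0.0203 bits

Unlike KL divergence, JSD is symmetric and bounded: 0 ≤ JSD ≤ log(2).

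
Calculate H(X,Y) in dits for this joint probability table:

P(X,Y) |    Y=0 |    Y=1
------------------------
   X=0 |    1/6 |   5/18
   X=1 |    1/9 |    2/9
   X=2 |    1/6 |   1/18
0.7348 dits

Joint entropy is H(X,Y) = -Σ_{x,y} p(x,y) log p(x,y).

Summing over all non-zero entries:
H(X,Y) = -[1/6·log_10(1/6) + 5/18·log_10(5/18) + 1/9·log_10(1/9) + 2/9·log_10(2/9) + 1/6·log_10(1/6) + 1/18·log_10(1/18)]
H(X,Y) = 0.7348 dits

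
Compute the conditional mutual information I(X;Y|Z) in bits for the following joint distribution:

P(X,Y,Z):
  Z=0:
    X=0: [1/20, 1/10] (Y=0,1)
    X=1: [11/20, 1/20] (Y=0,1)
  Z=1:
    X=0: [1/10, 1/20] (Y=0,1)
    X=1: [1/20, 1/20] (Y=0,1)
0.1604 bits

Conditional mutual information: I(X;Y|Z) = H(X|Z) + H(Y|Z) - H(X,Y|Z)

H(Z) = 0.8113
H(X,Z) = 1.5955 → H(X|Z) = 0.7842
H(Y,Z) = 1.5955 → H(Y|Z) = 0.7842
H(X,Y,Z) = 2.2192 → H(X,Y|Z) = 1.4080

I(X;Y|Z) = 0.7842 + 0.7842 - 1.4080 = 0.1604 bits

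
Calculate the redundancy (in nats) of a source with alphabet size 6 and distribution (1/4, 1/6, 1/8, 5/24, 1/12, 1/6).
0.0541 nats

Redundancy measures how far a source is from maximum entropy:
R = H_max - H(X)

Maximum entropy for 6 symbols: H_max = log_e(6) = 1.7918 nats
Actual entropy: H(X) = 1.7376 nats
Redundancy: R = 1.7918 - 1.7376 = 0.0541 nats

This redundancy represents potential for compression: the source could be compressed by 0.0541 nats per symbol.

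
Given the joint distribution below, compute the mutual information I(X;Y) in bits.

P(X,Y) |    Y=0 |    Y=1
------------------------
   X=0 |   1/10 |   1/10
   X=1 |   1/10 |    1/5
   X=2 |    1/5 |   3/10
0.0100 bits

Mutual information: I(X;Y) = H(X) + H(Y) - H(X,Y)

Marginals:
P(X) = (1/5, 3/10, 1/2), H(X) = 1.4855 bits
P(Y) = (2/5, 3/5), H(Y) = 0.9710 bits

Joint entropy: H(X,Y) = 2.4464 bits

I(X;Y) = 1.4855 + 0.9710 - 2.4464 = 0.0100 bits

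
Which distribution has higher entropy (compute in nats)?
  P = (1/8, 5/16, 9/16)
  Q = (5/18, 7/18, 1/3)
Q

Computing entropies in nats:
H(P) = 0.9471
H(Q) = 1.0893

Distribution Q has higher entropy.

Intuition: The distribution closer to uniform (more spread out) has higher entropy.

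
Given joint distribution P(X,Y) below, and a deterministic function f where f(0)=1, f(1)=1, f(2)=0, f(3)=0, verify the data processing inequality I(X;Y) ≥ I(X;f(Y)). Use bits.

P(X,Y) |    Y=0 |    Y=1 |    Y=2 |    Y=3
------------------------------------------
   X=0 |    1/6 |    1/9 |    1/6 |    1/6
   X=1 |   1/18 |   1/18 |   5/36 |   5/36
I(X;Y) = 0.0233, I(X;f(Y)) = 0.0210, inequality holds: 0.0233 ≥ 0.0210

Data Processing Inequality: For any Markov chain X → Y → Z, we have I(X;Y) ≥ I(X;Z).

Here Z = f(Y) is a deterministic function of Y, forming X → Y → Z.

Original I(X;Y) = 0.0233 bits

After applying f:
P(X,Z) where Z=f(Y):
- P(X,Z=0) = P(X,Y=2) + P(X,Y=3)
- P(X,Z=1) = P(X,Y=0) + P(X,Y=1)

I(X;Z) = I(X;f(Y)) = 0.0210 bits

Verification: 0.0233 ≥ 0.0210 ✓

Information cannot be created by processing; the function f can only lose information about X.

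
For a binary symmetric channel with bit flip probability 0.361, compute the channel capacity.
0.0565 bits

For a binary symmetric channel (BSC) with error probability p:
Capacity C = 1 - H(p) bits per symbol

where H(p) = -p log₂(p) - (1-p) log₂(1-p) is the binary entropy function.

H(0.361) = 0.9435 bits
C = 1 - 0.9435 = 0.0565 bits per symbol

This means we can reliably transmit up to 0.0565 bits of information per channel use.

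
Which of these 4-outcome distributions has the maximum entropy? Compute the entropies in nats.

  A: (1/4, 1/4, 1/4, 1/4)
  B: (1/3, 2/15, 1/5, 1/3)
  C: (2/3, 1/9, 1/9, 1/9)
A

For a discrete distribution over n outcomes, entropy is maximized by the uniform distribution.

Computing entropies:
H(A) = 1.3863 nats
H(B) = 1.3229 nats
H(C) = 1.0027 nats

The uniform distribution (where all probabilities equal 1/4) achieves the maximum entropy of log_e(4) = 1.3863 nats.

Distribution A has the highest entropy.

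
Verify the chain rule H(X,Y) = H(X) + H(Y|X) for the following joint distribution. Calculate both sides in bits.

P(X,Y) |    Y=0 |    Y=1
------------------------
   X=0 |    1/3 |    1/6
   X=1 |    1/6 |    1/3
H(X,Y) = 1.9183, H(X) = 1.0000, H(Y|X) = 0.9183 (all in bits)

Chain rule: H(X,Y) = H(X) + H(Y|X)

Left side — joint entropy directly:
H(X,Y) = -Σ p(x,y) log p(x,y) = 1.9183 bits

Right side — compute H(Y|X) from the conditional distributions:
P(X) = (1/2, 1/2), so H(X) = 1.0000 bits
H(Y|X) = Σ_x P(X=x) · H(Y|X=x):
  P(Y|X=0) = (2/3, 1/3), H(Y|X=0) = 0.9183, weight P(X=0) = 1/2
  P(Y|X=1) = (1/3, 2/3), H(Y|X=1) = 0.9183, weight P(X=1) = 1/2
H(Y|X) = 0.9183 bits

H(X) + H(Y|X) = 1.0000 + 0.9183 = 1.9183 bits

Both sides equal 1.9183 bits. ✓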